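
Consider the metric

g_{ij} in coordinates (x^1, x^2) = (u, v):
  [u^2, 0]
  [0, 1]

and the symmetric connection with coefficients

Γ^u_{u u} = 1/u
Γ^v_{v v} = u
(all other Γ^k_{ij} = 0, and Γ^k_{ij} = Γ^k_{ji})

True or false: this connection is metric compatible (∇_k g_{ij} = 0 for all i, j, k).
Using ∇_k g_{ij} = ∂_k g_{ij} - Γ^m_{ki} g_{mj} - Γ^m_{kj} g_{im}:
∇_v g_{vv} = (0) - (u) - (u) = -2*u ≠ 0
So the connection is not metric compatible (it is not the Levi-Civita connection).
False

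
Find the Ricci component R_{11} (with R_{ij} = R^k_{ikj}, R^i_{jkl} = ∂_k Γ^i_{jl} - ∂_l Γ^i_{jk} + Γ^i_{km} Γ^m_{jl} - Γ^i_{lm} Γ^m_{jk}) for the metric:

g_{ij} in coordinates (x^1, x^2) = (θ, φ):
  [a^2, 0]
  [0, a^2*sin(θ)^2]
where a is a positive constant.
Non-zero Christoffel symbols (Γ^k_{ij} = Γ^k_{ji}):
Γ^θ_{φ φ} = -sin(2*θ)/2
Γ^φ_{θ φ} = 1/tan(θ)
R^θ_{θ θ θ} = 0 (a repeated index in an antisymmetric pair)
R^φ_{θ φ θ} = ∂_φ Γ^φ_{θ θ} - ∂_θ Γ^φ_{θ φ} + Γ^φ_{φ m} Γ^m_{θ θ} - Γ^φ_{θ m} Γ^m_{θ φ}
  = (0) - (-1/sin(θ)^2) + (0) - (1/tan(θ)^2) = 1
R_{θθ} = R^θ_{θ θ θ} + R^φ_{θ φ θ} = (0) + (1) = 1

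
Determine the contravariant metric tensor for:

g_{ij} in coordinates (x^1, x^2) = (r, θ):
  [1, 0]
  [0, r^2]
The metric is diagonal, so g^{ij} is diagonal with entries 1/g_{ii}: diag(1, 1/(r^2)).
g^{ij}:
  [1, 0]
  [0, 1/r^2]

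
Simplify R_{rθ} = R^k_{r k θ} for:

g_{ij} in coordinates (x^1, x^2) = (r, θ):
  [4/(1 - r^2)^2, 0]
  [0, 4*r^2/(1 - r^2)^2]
Non-zero Christoffel symbols (Γ^k_{ij} = Γ^k_{ji}):
Γ^r_{r r} = 2*r/(1 - r^2)
Γ^r_{θ θ} = (r^3 + r)/(r^2 - 1)
Γ^θ_{r θ} = (-r^2 - 1)/(r^3 - r)
R^r_{r r θ} = 0 (a repeated index in an antisymmetric pair)
R^θ_{r θ θ} = 0 (a repeated index in an antisymmetric pair)
R_{rθ} = R^r_{r r θ} + R^θ_{r θ θ} = (0) + (0) = 0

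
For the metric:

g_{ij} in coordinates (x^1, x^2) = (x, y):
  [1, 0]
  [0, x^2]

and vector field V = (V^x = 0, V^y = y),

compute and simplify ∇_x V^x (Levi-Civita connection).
Non-zero Christoffel symbols:
Γ^x_{y y} = -x
Γ^y_{x y} = 1/x
∇_x V^x = ∂_x V^x + Γ^x_{x j} V^j
  = (0) + (0)(0) + (0)(y)
  = 0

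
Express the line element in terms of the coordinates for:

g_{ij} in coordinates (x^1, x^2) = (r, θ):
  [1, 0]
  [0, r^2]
ds^2 = g_{ij} dx^i dx^j; only the non-zero components contribute.
ds^2 = dr^2 + r^2 dθ^2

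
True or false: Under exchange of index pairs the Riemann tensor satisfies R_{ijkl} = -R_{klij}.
The pair-exchange symmetry has a plus sign: R_{ijkl} = +R_{klij}.
False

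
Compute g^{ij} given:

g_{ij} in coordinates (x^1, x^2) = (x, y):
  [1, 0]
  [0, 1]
The metric is diagonal, so g^{ij} is diagonal with entries 1/g_{ii}: diag(1, 1).
g^{ij}:
  [1, 0]
  [0, 1]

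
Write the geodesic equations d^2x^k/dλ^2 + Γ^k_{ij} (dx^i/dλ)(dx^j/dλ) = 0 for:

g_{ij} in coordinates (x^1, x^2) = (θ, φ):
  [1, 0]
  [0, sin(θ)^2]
Geodesic equation: d^2x^k/dλ^2 + Γ^k_{ij} (dx^i/dλ)(dx^j/dλ) = 0.
Non-zero Christoffel symbols:
Γ^θ_{φ φ} = -sin(2*θ)/2
Γ^φ_{θ φ} = 1/tan(θ)
Substituting (the symmetric pair Γ^k_{ij}, Γ^k_{ji} combines into a factor 2):
d^2θ/dλ^2 - (sin(2*θ)/2) (dφ/dλ)^2 = 0
d^2φ/dλ^2 + (2/tan(θ)) (dθ/dλ)(dφ/dλ) = 0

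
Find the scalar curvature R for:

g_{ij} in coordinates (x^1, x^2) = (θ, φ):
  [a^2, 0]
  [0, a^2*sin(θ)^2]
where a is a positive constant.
Non-zero Christoffel symbols (Γ^k_{ij} = Γ^k_{ji}):
Γ^θ_{φ φ} = -sin(2*θ)/2
Γ^φ_{θ φ} = 1/tan(θ)
Ricci tensor (R_{ij} = R^k_{ikj}): R_{θθ} = 1, R_{θφ} = 0, R_{φφ} = sin(θ)^2
Inverse metric: g^{θθ} = 1/a^2, g^{φφ} = 1/(a^2*sin(θ)^2)
R = g^{ij} R_{ij} = (1/a^2)(1) + (1/(a^2*sin(θ)^2))(sin(θ)^2) = 2/a^2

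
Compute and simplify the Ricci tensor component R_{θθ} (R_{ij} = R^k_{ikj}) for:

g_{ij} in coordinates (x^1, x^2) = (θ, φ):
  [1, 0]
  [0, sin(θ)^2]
Non-zero Christoffel symbols (Γ^k_{ij} = Γ^k_{ji}):
Γ^θ_{φ φ} = -sin(2*θ)/2
Γ^φ_{θ φ} = 1/tan(θ)
R^θ_{θ θ θ} = 0 (a repeated index in an antisymmetric pair)
R^φ_{θ φ θ} = ∂_φ Γ^φ_{θ θ} - ∂_θ Γ^φ_{θ φ} + Γ^φ_{φ m} Γ^m_{θ θ} - Γ^φ_{θ m} Γ^m_{θ φ}
  = (0) - (-1/sin(θ)^2) + (0) - (1/tan(θ)^2) = 1
R_{θθ} = R^θ_{θ θ θ} + R^φ_{θ φ θ} = (0) + (1) = 1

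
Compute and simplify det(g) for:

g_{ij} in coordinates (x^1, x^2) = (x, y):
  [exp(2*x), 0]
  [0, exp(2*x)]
For a 2×2 metric: det(g) = g_{11}·g_{22} - g_{12}·g_{21}
= (exp(2*x))·(exp(2*x)) - (0)·(0)
= exp(4*x) - 0
det(g) = exp(4*x)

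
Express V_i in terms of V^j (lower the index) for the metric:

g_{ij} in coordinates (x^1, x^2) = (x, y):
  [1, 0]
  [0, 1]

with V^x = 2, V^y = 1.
V_i = g_{ij} V^j:
V_x = (1)(2) + (0)(1) = 2
V_y = (0)(2) + (1)(1) = 1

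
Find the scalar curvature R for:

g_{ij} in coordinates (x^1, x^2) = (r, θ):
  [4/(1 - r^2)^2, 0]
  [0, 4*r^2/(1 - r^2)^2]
Non-zero Christoffel symbols (Γ^k_{ij} = Γ^k_{ji}):
Γ^r_{r r} = 2*r/(1 - r^2)
Γ^r_{θ θ} = (r^3 + r)/(r^2 - 1)
Γ^θ_{r θ} = (-r^2 - 1)/(r^3 - r)
Ricci tensor (R_{ij} = R^k_{ikj}): R_{rr} = -4/(r^2 - 1)^2, R_{rθ} = 0, R_{θθ} = -4*r^2/(r^2 - 1)^2
Inverse metric: g^{rr} = (1 - r^2)^2/4, g^{θθ} = (1 - r^2)^2/(4*r^2)
R = g^{ij} R_{ij} = ((1 - r^2)^2/4)(-4/(r^2 - 1)^2) + ((1 - r^2)^2/(4*r^2))(-4*r^2/(r^2 - 1)^2) = -2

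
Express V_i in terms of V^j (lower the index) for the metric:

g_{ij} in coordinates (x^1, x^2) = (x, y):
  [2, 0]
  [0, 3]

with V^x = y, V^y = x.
V_i = g_{ij} V^j:
V_x = (2)(y) + (0)(x) = 2*y
V_y = (0)(y) + (3)(x) = 3*x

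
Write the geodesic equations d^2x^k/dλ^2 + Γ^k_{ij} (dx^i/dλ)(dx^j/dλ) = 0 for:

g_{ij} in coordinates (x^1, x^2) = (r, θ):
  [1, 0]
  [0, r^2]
Geodesic equation: d^2x^k/dλ^2 + Γ^k_{ij} (dx^i/dλ)(dx^j/dλ) = 0.
Non-zero Christoffel symbols:
Γ^r_{θ θ} = -r
Γ^θ_{r θ} = 1/r
Substituting (the symmetric pair Γ^k_{ij}, Γ^k_{ji} combines into a factor 2):
d^2r/dλ^2 - r (dθ/dλ)^2 = 0
d^2θ/dλ^2 + (2/r) (dr/dλ)(dθ/dλ) = 0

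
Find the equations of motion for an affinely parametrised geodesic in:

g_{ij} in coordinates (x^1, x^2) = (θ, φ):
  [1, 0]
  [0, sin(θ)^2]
Geodesic equation: d^2x^k/dλ^2 + Γ^k_{ij} (dx^i/dλ)(dx^j/dλ) = 0.
Non-zero Christoffel symbols:
Γ^θ_{φ φ} = -sin(2*θ)/2
Γ^φ_{θ φ} = 1/tan(θ)
Substituting (the symmetric pair Γ^k_{ij}, Γ^k_{ji} combines into a factor 2):
d^2θ/dλ^2 - (sin(2*θ)/2) (dφ/dλ)^2 = 0
d^2φ/dλ^2 + (2/tan(θ)) (dθ/dλ)(dφ/dλ) = 0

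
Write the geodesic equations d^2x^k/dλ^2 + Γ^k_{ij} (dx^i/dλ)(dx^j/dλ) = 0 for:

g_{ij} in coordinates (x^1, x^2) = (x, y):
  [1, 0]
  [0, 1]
Geodesic equation: d^2x^k/dλ^2 + Γ^k_{ij} (dx^i/dλ)(dx^j/dλ) = 0.
All Christoffel symbols vanish, so the geodesics are straight lines:
d^2x/dλ^2 = 0
d^2y/dλ^2 = 0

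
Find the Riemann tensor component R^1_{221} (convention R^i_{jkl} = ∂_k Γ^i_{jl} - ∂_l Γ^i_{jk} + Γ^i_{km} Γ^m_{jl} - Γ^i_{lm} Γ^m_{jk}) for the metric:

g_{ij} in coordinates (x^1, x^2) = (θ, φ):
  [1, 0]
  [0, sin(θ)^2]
Non-zero Christoffel symbols (Γ^k_{ij} = Γ^k_{ji}):
Γ^θ_{φ φ} = -sin(2*θ)/2
Γ^φ_{θ φ} = 1/tan(θ)
R^θ_{φ φ θ} = ∂_φ Γ^θ_{φ θ} - ∂_θ Γ^θ_{φ φ} + Γ^θ_{φ m} Γ^m_{φ θ} - Γ^θ_{θ m} Γ^m_{φ φ}
  = (0) - (-cos(2*θ)) + (-cos(θ)^2) - (0) = -sin(θ)^2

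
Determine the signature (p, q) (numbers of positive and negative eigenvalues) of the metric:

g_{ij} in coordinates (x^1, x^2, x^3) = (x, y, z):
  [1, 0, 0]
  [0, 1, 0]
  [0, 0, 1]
The metric is diagonal, so its eigenvalues are the diagonal entries: 1, 1, 1 (at a generic point, where coordinate-dependent entries are positive).
3 positive, 0 negative.
(3, 0) - Riemannian (positive definite)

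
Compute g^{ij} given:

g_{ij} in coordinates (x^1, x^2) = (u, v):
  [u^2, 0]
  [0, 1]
The metric is diagonal, so g^{ij} is diagonal with entries 1/g_{ii}: diag(1/(u^2), 1).
g^{ij}:
  [1/u^2, 0]
  [0, 1]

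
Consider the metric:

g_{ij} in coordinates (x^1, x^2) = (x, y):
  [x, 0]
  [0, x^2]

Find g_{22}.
With x^1 = x, x^2 = y, g_{22} = g_{yy} is the row-2, column-2 entry of the matrix.
g_{22} = x^2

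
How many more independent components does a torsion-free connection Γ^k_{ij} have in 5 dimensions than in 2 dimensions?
Independent components in n dimensions: n × n(n+1)/2 = n^2(n+1)/2.
5D: 5 × 15 = 75
2D: 2 × 3 = 6
Difference = 75 - 6 = 69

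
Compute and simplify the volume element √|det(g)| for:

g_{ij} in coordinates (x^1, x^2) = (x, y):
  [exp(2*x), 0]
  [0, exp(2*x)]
det(g) = exp(4*x)
√|det(g)| = exp(2*x)
Volume element: dV = exp(2*x) dx dy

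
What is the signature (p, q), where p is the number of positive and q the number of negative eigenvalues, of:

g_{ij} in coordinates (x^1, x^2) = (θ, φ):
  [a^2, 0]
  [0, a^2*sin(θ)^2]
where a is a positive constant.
The metric is diagonal, so its eigenvalues are the diagonal entries: a^2, a^2*sin(θ)^2 (at a generic point, where coordinate-dependent entries are positive).
2 positive, 0 negative.
(2, 0) - Riemannian (positive definite)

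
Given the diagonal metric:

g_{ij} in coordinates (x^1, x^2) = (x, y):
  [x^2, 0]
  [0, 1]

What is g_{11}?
With x^1 = x, x^2 = y, g_{11} = g_{xx} is the row-1, column-1 entry of the matrix.
g_{11} = x^2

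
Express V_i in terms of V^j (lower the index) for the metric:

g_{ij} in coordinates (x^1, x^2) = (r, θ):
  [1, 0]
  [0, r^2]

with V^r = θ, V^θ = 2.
V_i = g_{ij} V^j:
V_r = (1)(θ) + (0)(2) = θ
V_θ = (0)(θ) + (r^2)(2) = 2*r^2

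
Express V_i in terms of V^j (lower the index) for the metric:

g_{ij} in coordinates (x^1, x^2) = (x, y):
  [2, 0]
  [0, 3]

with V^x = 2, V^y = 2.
V_i = g_{ij} V^j:
V_x = (2)(2) + (0)(2) = 4
V_y = (0)(2) + (3)(2) = 6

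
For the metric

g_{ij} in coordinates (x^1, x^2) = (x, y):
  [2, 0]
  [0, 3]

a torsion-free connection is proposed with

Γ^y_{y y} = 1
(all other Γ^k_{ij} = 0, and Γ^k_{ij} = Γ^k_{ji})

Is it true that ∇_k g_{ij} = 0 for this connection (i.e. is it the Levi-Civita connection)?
Using ∇_k g_{ij} = ∂_k g_{ij} - Γ^m_{ki} g_{mj} - Γ^m_{kj} g_{im}:
∇_y g_{yy} = (0) - (3) - (3) = -6 ≠ 0
So the connection is not metric compatible (it is not the Levi-Civita connection).
No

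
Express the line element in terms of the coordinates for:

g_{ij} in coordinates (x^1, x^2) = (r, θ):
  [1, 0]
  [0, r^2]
ds^2 = g_{ij} dx^i dx^j; only the non-zero components contribute.
ds^2 = dr^2 + r^2 dθ^2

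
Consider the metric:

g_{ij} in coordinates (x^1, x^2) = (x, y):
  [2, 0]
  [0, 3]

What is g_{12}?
With x^1 = x, x^2 = y, g_{12} = g_{xy} is the row-1, column-2 entry of the matrix.
g_{12} = 0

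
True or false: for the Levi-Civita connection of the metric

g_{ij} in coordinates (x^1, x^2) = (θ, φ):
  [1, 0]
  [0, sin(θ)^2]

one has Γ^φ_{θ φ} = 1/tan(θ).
Γ^φ_{θ φ} = (1/2) g^{φφ} (∂_θ g_{φφ} + ∂_φ g_{φθ} - ∂_φ g_{θφ}) = (1/2)(1/sin(θ)^2)((sin(2*θ)) + (0) - (0)) = 1/tan(θ)
This equals the proposed value 1/tan(θ).
True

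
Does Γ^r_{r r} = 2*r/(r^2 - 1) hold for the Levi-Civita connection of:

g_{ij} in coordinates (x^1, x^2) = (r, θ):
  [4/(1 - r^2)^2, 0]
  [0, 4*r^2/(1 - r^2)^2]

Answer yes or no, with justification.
Γ^r_{r r} = (1/2) g^{rr} (∂_r g_{rr} + ∂_r g_{rr} - ∂_r g_{rr}) = (1/2)((1 - r^2)^2/4)((16*r/(1 - r^2)^3) + (16*r/(1 - r^2)^3) - (16*r/(1 - r^2)^3)) = 2*r/(1 - r^2)
This differs from the proposed value 2*r/(r^2 - 1).
No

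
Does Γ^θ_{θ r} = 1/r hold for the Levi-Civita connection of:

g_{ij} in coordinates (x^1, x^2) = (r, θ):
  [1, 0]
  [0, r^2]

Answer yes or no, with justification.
Γ^θ_{θ r} = (1/2) g^{θθ} (∂_θ g_{θr} + ∂_r g_{θθ} - ∂_θ g_{θr}) = (1/2)(1/r^2)((0) + (2*r) - (0)) = 1/r
This equals the proposed value 1/r.
Yes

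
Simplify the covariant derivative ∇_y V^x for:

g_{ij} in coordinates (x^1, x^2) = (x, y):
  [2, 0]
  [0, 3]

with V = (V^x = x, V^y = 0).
All Christoffel symbols are zero.
∇_y V^x = ∂_y V^x + Γ^x_{y j} V^j
  = (0) + (0)(x) + (0)(0)
  = 0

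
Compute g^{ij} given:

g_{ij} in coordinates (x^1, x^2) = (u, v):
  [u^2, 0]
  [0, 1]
The metric is diagonal, so g^{ij} is diagonal with entries 1/g_{ii}: diag(1/(u^2), 1).
g^{ij}:
  [1/u^2, 0]
  [0, 1]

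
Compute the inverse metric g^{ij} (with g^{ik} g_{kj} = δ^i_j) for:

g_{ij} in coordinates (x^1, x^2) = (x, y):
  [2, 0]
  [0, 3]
The metric is diagonal, so g^{ij} is diagonal with entries 1/g_{ii}: diag(1/2, 1/3).
g^{ij}:
  [1/2, 0]
  [0, 1/3]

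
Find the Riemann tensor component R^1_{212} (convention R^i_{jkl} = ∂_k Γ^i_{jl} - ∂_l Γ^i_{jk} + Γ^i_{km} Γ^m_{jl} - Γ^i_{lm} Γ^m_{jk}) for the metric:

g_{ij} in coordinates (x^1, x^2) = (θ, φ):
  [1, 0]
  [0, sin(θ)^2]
Non-zero Christoffel symbols (Γ^k_{ij} = Γ^k_{ji}):
Γ^θ_{φ φ} = -sin(2*θ)/2
Γ^φ_{θ φ} = 1/tan(θ)
R^θ_{φ θ φ} = ∂_θ Γ^θ_{φ φ} - ∂_φ Γ^θ_{φ θ} + Γ^θ_{θ m} Γ^m_{φ φ} - Γ^θ_{φ m} Γ^m_{φ θ}
  = (-cos(2*θ)) - (0) + (0) - (-cos(θ)^2) = sin(θ)^2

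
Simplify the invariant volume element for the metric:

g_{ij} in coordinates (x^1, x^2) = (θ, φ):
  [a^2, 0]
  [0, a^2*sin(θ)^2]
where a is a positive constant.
det(g) = a^4*sin(θ)^2
√|det(g)| = a^2*sin(θ) (taking 0 < θ < π so that |sin(θ)| = sin(θ))
Volume element: dV = a^2*sin(θ) dθ dφ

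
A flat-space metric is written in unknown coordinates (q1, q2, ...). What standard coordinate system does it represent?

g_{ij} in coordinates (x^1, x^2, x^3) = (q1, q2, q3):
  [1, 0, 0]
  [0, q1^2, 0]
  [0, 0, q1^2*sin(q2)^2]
The line element ds^2 = dq1^2 + q1^2 dq2^2 + q1^2 sin(q2)^2 dq3^2 is dr^2 + r^2 dθ^2 + r^2 sin(θ)^2 dφ^2 with q1 = r, q2 = θ, q3 = φ.
spherical coordinates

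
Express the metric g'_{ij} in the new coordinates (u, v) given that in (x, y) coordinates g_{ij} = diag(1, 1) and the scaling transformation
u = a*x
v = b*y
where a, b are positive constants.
Invert the transformation: x = u/a, y = v/b
g'_{ij} = (∂x^k/∂x'^i)(∂x^l/∂x'^j) g_{kl}; with g_{kl} = δ_{kl} this is Σ_k (∂x^k/∂x'^i)(∂x^k/∂x'^j).
Jacobian: ∂x/∂u = 1/a, ∂x/∂v = 0, ∂y/∂u = 0, ∂y/∂v = 1/b
g'_{uu} = (1/a)(1/a) + (0)(0) = 1/a^2
g'_{uv} = (1/a)(0) + (0)(1/b) = 0
g'_{vv} = (0)(0) + (1/b)(1/b) = 1/b^2
g'_{ij} = diag(1/a^2, 1/b^2)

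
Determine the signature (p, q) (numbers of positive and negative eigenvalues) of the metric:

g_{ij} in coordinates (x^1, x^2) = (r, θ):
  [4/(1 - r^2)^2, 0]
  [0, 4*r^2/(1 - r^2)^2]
The metric is diagonal, so its eigenvalues are the diagonal entries: 4/(1 - r^2)^2, 4*r^2/(1 - r^2)^2 (at a generic point, where coordinate-dependent entries are positive).
2 positive, 0 negative.
(2, 0) - Riemannian (positive definite)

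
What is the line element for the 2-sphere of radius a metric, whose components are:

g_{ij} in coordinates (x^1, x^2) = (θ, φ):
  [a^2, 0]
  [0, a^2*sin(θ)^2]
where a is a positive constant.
ds^2 = g_{ij} dx^i dx^j; only the non-zero components contribute.
ds^2 = a^2 dθ^2 + a^2*sin(θ)^2 dφ^2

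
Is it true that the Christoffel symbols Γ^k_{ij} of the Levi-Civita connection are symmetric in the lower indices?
The Levi-Civita connection is torsion-free, which is exactly Γ^k_{ij} = Γ^k_{ji}.
Yes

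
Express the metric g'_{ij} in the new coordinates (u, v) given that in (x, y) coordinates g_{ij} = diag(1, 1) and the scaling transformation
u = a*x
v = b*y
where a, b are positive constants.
Invert the transformation: x = u/a, y = v/b
g'_{ij} = (∂x^k/∂x'^i)(∂x^l/∂x'^j) g_{kl}; with g_{kl} = δ_{kl} this is Σ_k (∂x^k/∂x'^i)(∂x^k/∂x'^j).
Jacobian: ∂x/∂u = 1/a, ∂x/∂v = 0, ∂y/∂u = 0, ∂y/∂v = 1/b
g'_{uu} = (1/a)(1/a) + (0)(0) = 1/a^2
g'_{uv} = (1/a)(0) + (0)(1/b) = 0
g'_{vv} = (0)(0) + (1/b)(1/b) = 1/b^2
g'_{ij} = diag(1/a^2, 1/b^2)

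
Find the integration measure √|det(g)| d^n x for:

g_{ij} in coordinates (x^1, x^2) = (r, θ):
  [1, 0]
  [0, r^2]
det(g) = r^2
√|det(g)| = r
Volume element: dV = r dr dθ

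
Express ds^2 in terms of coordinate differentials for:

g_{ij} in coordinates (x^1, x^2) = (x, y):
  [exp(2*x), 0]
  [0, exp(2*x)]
ds^2 = g_{ij} dx^i dx^j; only the non-zero components contribute.
ds^2 = exp(2*x) dx^2 + exp(2*x) dy^2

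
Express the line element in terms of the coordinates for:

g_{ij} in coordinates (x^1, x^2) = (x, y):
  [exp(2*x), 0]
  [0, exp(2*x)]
ds^2 = g_{ij} dx^i dx^j; only the non-zero components contribute.
ds^2 = exp(2*x) dx^2 + exp(2*x) dy^2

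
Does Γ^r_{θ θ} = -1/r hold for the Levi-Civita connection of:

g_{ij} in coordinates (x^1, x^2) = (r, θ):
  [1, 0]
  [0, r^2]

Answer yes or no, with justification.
Γ^r_{θ θ} = (1/2) g^{rr} (∂_θ g_{rθ} + ∂_θ g_{rθ} - ∂_r g_{θθ}) = (1/2)(1)((0) + (0) - (2*r)) = -r
This differs from the proposed value -1/r.
No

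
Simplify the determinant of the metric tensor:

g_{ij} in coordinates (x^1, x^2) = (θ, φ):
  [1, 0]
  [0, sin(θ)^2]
For a 2×2 metric: det(g) = g_{11}·g_{22} - g_{12}·g_{21}
= (1)·(sin(θ)^2) - (0)·(0)
= sin(θ)^2 - 0
det(g) = sin(θ)^2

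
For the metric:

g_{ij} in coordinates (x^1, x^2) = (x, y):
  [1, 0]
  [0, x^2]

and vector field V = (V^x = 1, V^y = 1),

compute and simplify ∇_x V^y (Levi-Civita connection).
Non-zero Christoffel symbols:
Γ^x_{y y} = -x
Γ^y_{x y} = 1/x
∇_x V^y = ∂_x V^y + Γ^y_{x j} V^j
  = (0) + (0)(1) + (1/x)(1)
  = 1/x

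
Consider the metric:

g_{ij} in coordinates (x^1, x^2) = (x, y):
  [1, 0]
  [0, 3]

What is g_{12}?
With x^1 = x, x^2 = y, g_{12} = g_{xy} is the row-1, column-2 entry of the matrix.
g_{12} = 0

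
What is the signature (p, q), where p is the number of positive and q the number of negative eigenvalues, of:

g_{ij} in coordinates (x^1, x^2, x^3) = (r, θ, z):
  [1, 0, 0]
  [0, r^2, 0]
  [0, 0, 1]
The metric is diagonal, so its eigenvalues are the diagonal entries: 1, r^2, 1 (at a generic point, where coordinate-dependent entries are positive).
3 positive, 0 negative.
(3, 0) - Riemannian (positive definite)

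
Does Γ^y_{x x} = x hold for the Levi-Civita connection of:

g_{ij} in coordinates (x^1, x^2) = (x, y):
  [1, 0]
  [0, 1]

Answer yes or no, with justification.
Γ^y_{x x} = (1/2) g^{yy} (∂_x g_{yx} + ∂_x g_{yx} - ∂_y g_{xx}) = (1/2)(1)((0) + (0) - (0)) = 0
This differs from the proposed value x.
No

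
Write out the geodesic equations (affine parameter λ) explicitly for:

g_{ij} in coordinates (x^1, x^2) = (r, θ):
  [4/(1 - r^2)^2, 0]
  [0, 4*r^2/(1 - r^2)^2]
Geodesic equation: d^2x^k/dλ^2 + Γ^k_{ij} (dx^i/dλ)(dx^j/dλ) = 0.
Non-zero Christoffel symbols:
Γ^r_{r r} = 2*r/(1 - r^2)
Γ^r_{θ θ} = (r^3 + r)/(r^2 - 1)
Γ^θ_{r θ} = (-r^2 - 1)/(r^3 - r)
Substituting (the symmetric pair Γ^k_{ij}, Γ^k_{ji} combines into a factor 2):
d^2r/dλ^2 + (2*r/(1 - r^2)) (dr/dλ)^2 + ((r^3 + r)/(r^2 - 1)) (dθ/dλ)^2 = 0
d^2θ/dλ^2 + ((-2*r^2 - 2)/(r^3 - r)) (dr/dλ)(dθ/dλ) = 0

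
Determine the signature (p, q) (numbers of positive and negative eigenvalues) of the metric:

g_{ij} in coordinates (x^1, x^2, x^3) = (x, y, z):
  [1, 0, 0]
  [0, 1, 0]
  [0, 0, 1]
The metric is diagonal, so its eigenvalues are the diagonal entries: 1, 1, 1 (at a generic point, where coordinate-dependent entries are positive).
3 positive, 0 negative.
(3, 0) - Riemannian (positive definite)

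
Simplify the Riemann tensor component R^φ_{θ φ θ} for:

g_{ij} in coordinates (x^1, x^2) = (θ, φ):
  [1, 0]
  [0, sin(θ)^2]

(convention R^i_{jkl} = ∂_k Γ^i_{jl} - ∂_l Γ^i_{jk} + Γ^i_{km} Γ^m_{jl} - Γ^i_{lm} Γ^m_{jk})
Non-zero Christoffel symbols (Γ^k_{ij} = Γ^k_{ji}):
Γ^θ_{φ φ} = -sin(2*θ)/2
Γ^φ_{θ φ} = 1/tan(θ)
R^φ_{θ φ θ} = ∂_φ Γ^φ_{θ θ} - ∂_θ Γ^φ_{θ φ} + Γ^φ_{φ m} Γ^m_{θ θ} - Γ^φ_{θ m} Γ^m_{θ φ}
  = (0) - (-1/sin(θ)^2) + (0) - (1/tan(θ)^2) = 1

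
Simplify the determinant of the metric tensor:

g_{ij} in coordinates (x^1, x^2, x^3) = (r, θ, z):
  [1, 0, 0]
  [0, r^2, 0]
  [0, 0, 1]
Diagonal metric: det(g) = g_{11}·g_{22}·g_{33}
= (1)·(r^2)·(1)
det(g) = r^2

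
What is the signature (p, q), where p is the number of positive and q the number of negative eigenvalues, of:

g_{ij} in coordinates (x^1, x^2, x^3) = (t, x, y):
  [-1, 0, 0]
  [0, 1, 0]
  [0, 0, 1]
The metric is diagonal, so its eigenvalues are the diagonal entries: -1, 1, 1 (at a generic point, where coordinate-dependent entries are positive).
2 positive, 1 negative.
(2, 1) - Lorentzian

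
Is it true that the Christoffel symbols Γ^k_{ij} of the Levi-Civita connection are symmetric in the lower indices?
The Levi-Civita connection is torsion-free, which is exactly Γ^k_{ij} = Γ^k_{ji}.
Yes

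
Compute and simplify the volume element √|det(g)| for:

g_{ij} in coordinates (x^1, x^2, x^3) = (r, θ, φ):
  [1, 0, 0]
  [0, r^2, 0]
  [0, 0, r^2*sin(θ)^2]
det(g) = r^4*sin(θ)^2
√|det(g)| = r^2*sin(θ) (taking 0 < θ < π so that |sin(θ)| = sin(θ))
Volume element: dV = r^2*sin(θ) dr dθ dφ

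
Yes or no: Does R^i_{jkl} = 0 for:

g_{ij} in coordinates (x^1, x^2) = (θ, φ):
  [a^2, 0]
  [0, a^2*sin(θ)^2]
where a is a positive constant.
Non-zero Christoffel symbols:
Γ^θ_{φ φ} = -sin(2*θ)/2
Γ^φ_{θ φ} = 1/tan(θ)
Ricci tensor: R_{θθ} = 1, R_{θφ} = 0, R_{φφ} = sin(θ)^2
The Ricci tensor is non-zero, so the Riemann tensor is non-zero: not flat.
No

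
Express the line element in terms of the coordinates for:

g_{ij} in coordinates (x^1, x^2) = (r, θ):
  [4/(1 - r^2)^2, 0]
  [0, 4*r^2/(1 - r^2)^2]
ds^2 = g_{ij} dx^i dx^j; only the non-zero components contribute.
ds^2 = (4/(1 - r^2)^2) dr^2 + (4*r^2/(1 - r^2)^2) dθ^2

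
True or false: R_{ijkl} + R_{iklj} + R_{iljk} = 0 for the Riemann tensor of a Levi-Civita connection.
This is the first (algebraic) Bianchi identity.
True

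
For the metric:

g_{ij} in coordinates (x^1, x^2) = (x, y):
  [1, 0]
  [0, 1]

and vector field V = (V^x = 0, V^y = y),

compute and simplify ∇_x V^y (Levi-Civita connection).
All Christoffel symbols are zero.
∇_x V^y = ∂_x V^y + Γ^y_{x j} V^j
  = (0) + (0)(0) + (0)(y)
  = 0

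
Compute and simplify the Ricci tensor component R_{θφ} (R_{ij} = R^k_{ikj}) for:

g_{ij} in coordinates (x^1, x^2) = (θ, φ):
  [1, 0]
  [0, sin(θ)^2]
Non-zero Christoffel symbols (Γ^k_{ij} = Γ^k_{ji}):
Γ^θ_{φ φ} = -sin(2*θ)/2
Γ^φ_{θ φ} = 1/tan(θ)
R^θ_{θ θ φ} = 0 (a repeated index in an antisymmetric pair)
R^φ_{θ φ φ} = 0 (a repeated index in an antisymmetric pair)
R_{θφ} = R^θ_{θ θ φ} + R^φ_{θ φ φ} = (0) + (0) = 0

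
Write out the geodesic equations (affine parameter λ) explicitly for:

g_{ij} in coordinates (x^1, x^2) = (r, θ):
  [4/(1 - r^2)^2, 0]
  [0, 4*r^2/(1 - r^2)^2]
Geodesic equation: d^2x^k/dλ^2 + Γ^k_{ij} (dx^i/dλ)(dx^j/dλ) = 0.
Non-zero Christoffel symbols:
Γ^r_{r r} = 2*r/(1 - r^2)
Γ^r_{θ θ} = (r^3 + r)/(r^2 - 1)
Γ^θ_{r θ} = (-r^2 - 1)/(r^3 - r)
Substituting (the symmetric pair Γ^k_{ij}, Γ^k_{ji} combines into a factor 2):
d^2r/dλ^2 + (2*r/(1 - r^2)) (dr/dλ)^2 + ((r^3 + r)/(r^2 - 1)) (dθ/dλ)^2 = 0
d^2θ/dλ^2 + ((-2*r^2 - 2)/(r^3 - r)) (dr/dλ)(dθ/dλ) = 0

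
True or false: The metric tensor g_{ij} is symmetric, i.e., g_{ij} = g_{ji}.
By definition the metric is a symmetric bilinear form, g_{ij} = g_{ji}.
True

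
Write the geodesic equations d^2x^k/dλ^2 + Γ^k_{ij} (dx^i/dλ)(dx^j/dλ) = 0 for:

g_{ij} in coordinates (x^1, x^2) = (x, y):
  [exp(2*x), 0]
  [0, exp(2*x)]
Geodesic equation: d^2x^k/dλ^2 + Γ^k_{ij} (dx^i/dλ)(dx^j/dλ) = 0.
Non-zero Christoffel symbols:
Γ^x_{x x} = 1
Γ^x_{y y} = -1
Γ^y_{x y} = 1
Substituting (the symmetric pair Γ^k_{ij}, Γ^k_{ji} combines into a factor 2):
d^2x/dλ^2 + (dx/dλ)^2 - (dy/dλ)^2 = 0
d^2y/dλ^2 + 2 (dx/dλ)(dy/dλ) = 0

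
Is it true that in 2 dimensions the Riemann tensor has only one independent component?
The number of independent components is n^2(n^2-1)/12 = 4·3/12 = 1 for n = 2 (e.g. R_{1212}).
Yes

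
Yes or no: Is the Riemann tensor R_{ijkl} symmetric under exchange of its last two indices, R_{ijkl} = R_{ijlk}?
It is antisymmetric in the last pair: R_{ijkl} = -R_{ijlk}.
No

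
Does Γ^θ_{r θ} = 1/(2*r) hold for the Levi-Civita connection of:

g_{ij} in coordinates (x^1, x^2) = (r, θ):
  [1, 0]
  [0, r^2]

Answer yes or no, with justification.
Γ^θ_{r θ} = (1/2) g^{θθ} (∂_r g_{θθ} + ∂_θ g_{θr} - ∂_θ g_{rθ}) = (1/2)(1/r^2)((2*r) + (0) - (0)) = 1/r
This differs from the proposed value 1/(2*r).
No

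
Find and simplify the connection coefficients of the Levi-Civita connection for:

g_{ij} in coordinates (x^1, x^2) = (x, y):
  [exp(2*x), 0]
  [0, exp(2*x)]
Using Γ^k_{ij} = (1/2) g^{km} (∂_i g_{mj} + ∂_j g_{mi} - ∂_m g_{ij}); the metric is diagonal, so only the m = k term contributes.
Non-zero symbols (using the symmetry Γ^k_{ij} = Γ^k_{ji}):
Γ^x_{x x} = (1/2) g^{xx} (∂_x g_{xx} + ∂_x g_{xx} - ∂_x g_{xx}) = (1/2)(exp(-2*x))((2*exp(2*x)) + (2*exp(2*x)) - (2*exp(2*x))) = 1
Γ^x_{y y} = (1/2) g^{xx} (∂_y g_{xy} + ∂_y g_{xy} - ∂_x g_{yy}) = (1/2)(exp(-2*x))((0) + (0) - (2*exp(2*x))) = -1
Γ^y_{x y} = (1/2) g^{yy} (∂_x g_{yy} + ∂_y g_{yx} - ∂_y g_{xy}) = (1/2)(exp(-2*x))((2*exp(2*x)) + (0) - (0)) = 1
All other Christoffel symbols are zero.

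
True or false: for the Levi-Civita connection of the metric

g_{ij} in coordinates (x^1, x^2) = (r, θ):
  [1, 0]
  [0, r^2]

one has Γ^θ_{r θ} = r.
Γ^θ_{r θ} = (1/2) g^{θθ} (∂_r g_{θθ} + ∂_θ g_{θr} - ∂_θ g_{rθ}) = (1/2)(1/r^2)((2*r) + (0) - (0)) = 1/r
This differs from the proposed value r.
False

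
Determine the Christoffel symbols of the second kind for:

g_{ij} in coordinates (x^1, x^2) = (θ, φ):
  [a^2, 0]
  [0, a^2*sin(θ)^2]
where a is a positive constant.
Using Γ^k_{ij} = (1/2) g^{km} (∂_i g_{mj} + ∂_j g_{mi} - ∂_m g_{ij}); the metric is diagonal, so only the m = k term contributes.
Non-zero symbols (using the symmetry Γ^k_{ij} = Γ^k_{ji}):
Γ^θ_{φ φ} = (1/2) g^{θθ} (∂_φ g_{θφ} + ∂_φ g_{θφ} - ∂_θ g_{φφ}) = (1/2)(1/a^2)((0) + (0) - (a^2*sin(2*θ))) = -sin(2*θ)/2
Γ^φ_{θ φ} = (1/2) g^{φφ} (∂_θ g_{φφ} + ∂_φ g_{φθ} - ∂_φ g_{θφ}) = (1/2)(1/(a^2*sin(θ)^2))((a^2*sin(2*θ)) + (0) - (0)) = 1/tan(θ)
All other Christoffel symbols are zero.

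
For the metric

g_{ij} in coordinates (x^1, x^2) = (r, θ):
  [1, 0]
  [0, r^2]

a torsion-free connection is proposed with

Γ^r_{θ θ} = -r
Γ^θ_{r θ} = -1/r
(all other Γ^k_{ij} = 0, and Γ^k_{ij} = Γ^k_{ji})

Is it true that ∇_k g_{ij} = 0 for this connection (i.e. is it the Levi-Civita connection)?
Using ∇_k g_{ij} = ∂_k g_{ij} - Γ^m_{ki} g_{mj} - Γ^m_{kj} g_{im}:
∇_θ g_{rθ} = (0) - (-r) - (-r) = 2*r ≠ 0
So the connection is not metric compatible (it is not the Levi-Civita connection).
No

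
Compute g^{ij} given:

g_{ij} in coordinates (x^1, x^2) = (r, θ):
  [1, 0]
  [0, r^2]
The metric is diagonal, so g^{ij} is diagonal with entries 1/g_{ii}: diag(1, 1/(r^2)).
g^{ij}:
  [1, 0]
  [0, 1/r^2]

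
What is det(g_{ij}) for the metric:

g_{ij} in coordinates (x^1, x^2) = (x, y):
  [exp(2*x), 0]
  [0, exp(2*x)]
For a 2×2 metric: det(g) = g_{11}·g_{22} - g_{12}·g_{21}
= (exp(2*x))·(exp(2*x)) - (0)·(0)
= exp(4*x) - 0
det(g) = exp(4*x)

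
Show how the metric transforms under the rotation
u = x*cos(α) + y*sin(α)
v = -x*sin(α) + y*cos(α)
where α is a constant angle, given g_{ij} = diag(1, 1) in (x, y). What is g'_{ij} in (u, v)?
Invert the transformation: x = u*cos(α) - v*sin(α), y = u*sin(α) + v*cos(α)
g'_{ij} = (∂x^k/∂x'^i)(∂x^l/∂x'^j) g_{kl}; with g_{kl} = δ_{kl} this is Σ_k (∂x^k/∂x'^i)(∂x^k/∂x'^j).
Jacobian: ∂x/∂u = cos(α), ∂x/∂v = -sin(α), ∂y/∂u = sin(α), ∂y/∂v = cos(α)
g'_{uu} = (cos(α))(cos(α)) + (sin(α))(sin(α)) = 1
g'_{uv} = (cos(α))(-sin(α)) + (sin(α))(cos(α)) = 0
g'_{vv} = (-sin(α))(-sin(α)) + (cos(α))(cos(α)) = 1
g'_{ij} = diag(1, 1)
The Euclidean metric is invariant under rotations.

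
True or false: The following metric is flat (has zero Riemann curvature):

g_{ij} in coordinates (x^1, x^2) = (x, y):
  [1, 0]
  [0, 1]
All metric components are constant, so every Christoffel symbol vanishes and R^i_{jkl} = 0.
True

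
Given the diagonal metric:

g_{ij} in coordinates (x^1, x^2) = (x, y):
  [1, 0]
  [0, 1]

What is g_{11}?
With x^1 = x, x^2 = y, g_{11} = g_{xx} is the row-1, column-1 entry of the matrix.
g_{11} = 1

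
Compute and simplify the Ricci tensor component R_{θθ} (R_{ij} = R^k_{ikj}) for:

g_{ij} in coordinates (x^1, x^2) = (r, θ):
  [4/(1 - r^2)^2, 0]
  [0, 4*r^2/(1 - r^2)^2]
Non-zero Christoffel symbols (Γ^k_{ij} = Γ^k_{ji}):
Γ^r_{r r} = 2*r/(1 - r^2)
Γ^r_{θ θ} = (r^3 + r)/(r^2 - 1)
Γ^θ_{r θ} = (-r^2 - 1)/(r^3 - r)
R^r_{θ r θ} = ∂_r Γ^r_{θ θ} - ∂_θ Γ^r_{θ r} + Γ^r_{r m} Γ^m_{θ θ} - Γ^r_{θ m} Γ^m_{θ r}
  = ((r^4 - 4*r^2 - 1)/(r^2 - 1)^2) - (0) + (-2*r^2*(r^2 + 1)/(r^2 - 1)^2) - (-(r^2 + 1)^2/(r^2 - 1)^2) = -4*r^2/(r^2 - 1)^2
R^θ_{θ θ θ} = 0 (a repeated index in an antisymmetric pair)
R_{θθ} = R^r_{θ r θ} + R^θ_{θ θ θ} = (-4*r^2/(r^2 - 1)^2) + (0) = -4*r^2/(r^2 - 1)^2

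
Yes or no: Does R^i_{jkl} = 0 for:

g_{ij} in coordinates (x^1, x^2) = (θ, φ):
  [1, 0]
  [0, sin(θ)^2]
Non-zero Christoffel symbols:
Γ^θ_{φ φ} = -sin(2*θ)/2
Γ^φ_{θ φ} = 1/tan(θ)
Ricci tensor: R_{θθ} = 1, R_{θφ} = 0, R_{φφ} = sin(θ)^2
The Ricci tensor is non-zero, so the Riemann tensor is non-zero: not flat.
No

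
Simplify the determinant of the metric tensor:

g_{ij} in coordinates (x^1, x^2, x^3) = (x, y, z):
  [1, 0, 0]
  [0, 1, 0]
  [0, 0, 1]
Diagonal metric: det(g) = g_{11}·g_{22}·g_{33}
= (1)·(1)·(1)
det(g) = 1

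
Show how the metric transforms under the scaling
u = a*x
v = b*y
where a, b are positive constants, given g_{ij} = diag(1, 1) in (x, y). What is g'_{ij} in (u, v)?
Invert the transformation: x = u/a, y = v/b
g'_{ij} = (∂x^k/∂x'^i)(∂x^l/∂x'^j) g_{kl}; with g_{kl} = δ_{kl} this is Σ_k (∂x^k/∂x'^i)(∂x^k/∂x'^j).
Jacobian: ∂x/∂u = 1/a, ∂x/∂v = 0, ∂y/∂u = 0, ∂y/∂v = 1/b
g'_{uu} = (1/a)(1/a) + (0)(0) = 1/a^2
g'_{uv} = (1/a)(0) + (0)(1/b) = 0
g'_{vv} = (0)(0) + (1/b)(1/b) = 1/b^2
g'_{ij} = diag(1/a^2, 1/b^2)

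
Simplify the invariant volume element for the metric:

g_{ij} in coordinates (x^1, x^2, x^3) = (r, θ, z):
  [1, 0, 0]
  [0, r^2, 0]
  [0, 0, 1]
det(g) = r^2
√|det(g)| = r
Volume element: dV = r dr dθ dz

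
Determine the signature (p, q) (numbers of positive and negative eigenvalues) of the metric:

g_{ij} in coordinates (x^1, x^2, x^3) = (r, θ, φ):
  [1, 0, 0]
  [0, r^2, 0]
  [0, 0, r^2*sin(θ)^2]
The metric is diagonal, so its eigenvalues are the diagonal entries: 1, r^2, r^2*sin(θ)^2 (at a generic point, where coordinate-dependent entries are positive).
3 positive, 0 negative.
(3, 0) - Riemannian (positive definite)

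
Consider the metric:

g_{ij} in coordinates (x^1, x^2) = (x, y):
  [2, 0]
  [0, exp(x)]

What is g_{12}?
With x^1 = x, x^2 = y, g_{12} = g_{xy} is the row-1, column-2 entry of the matrix.
g_{12} = 0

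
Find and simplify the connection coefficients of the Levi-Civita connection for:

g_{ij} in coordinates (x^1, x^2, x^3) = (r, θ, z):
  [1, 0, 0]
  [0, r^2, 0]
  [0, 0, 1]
Using Γ^k_{ij} = (1/2) g^{km} (∂_i g_{mj} + ∂_j g_{mi} - ∂_m g_{ij}); the metric is diagonal, so only the m = k term contributes.
Non-zero symbols (using the symmetry Γ^k_{ij} = Γ^k_{ji}):
Γ^r_{θ θ} = (1/2) g^{rr} (∂_θ g_{rθ} + ∂_θ g_{rθ} - ∂_r g_{θθ}) = (1/2)(1)((0) + (0) - (2*r)) = -r
Γ^θ_{r θ} = (1/2) g^{θθ} (∂_r g_{θθ} + ∂_θ g_{θr} - ∂_θ g_{rθ}) = (1/2)(1/r^2)((2*r) + (0) - (0)) = 1/r
All other Christoffel symbols are zero.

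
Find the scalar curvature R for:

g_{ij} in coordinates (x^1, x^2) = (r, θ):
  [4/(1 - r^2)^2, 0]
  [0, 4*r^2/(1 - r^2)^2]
Non-zero Christoffel symbols (Γ^k_{ij} = Γ^k_{ji}):
Γ^r_{r r} = 2*r/(1 - r^2)
Γ^r_{θ θ} = (r^3 + r)/(r^2 - 1)
Γ^θ_{r θ} = (-r^2 - 1)/(r^3 - r)
Ricci tensor (R_{ij} = R^k_{ikj}): R_{rr} = -4/(r^2 - 1)^2, R_{rθ} = 0, R_{θθ} = -4*r^2/(r^2 - 1)^2
Inverse metric: g^{rr} = (1 - r^2)^2/4, g^{θθ} = (1 - r^2)^2/(4*r^2)
R = g^{ij} R_{ij} = ((1 - r^2)^2/4)(-4/(r^2 - 1)^2) + ((1 - r^2)^2/(4*r^2))(-4*r^2/(r^2 - 1)^2) = -2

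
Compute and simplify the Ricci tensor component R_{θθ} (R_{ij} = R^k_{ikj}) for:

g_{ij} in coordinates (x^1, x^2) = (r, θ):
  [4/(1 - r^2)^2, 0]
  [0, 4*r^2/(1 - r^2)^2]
Non-zero Christoffel symbols (Γ^k_{ij} = Γ^k_{ji}):
Γ^r_{r r} = 2*r/(1 - r^2)
Γ^r_{θ θ} = (r^3 + r)/(r^2 - 1)
Γ^θ_{r θ} = (-r^2 - 1)/(r^3 - r)
R^r_{θ r θ} = ∂_r Γ^r_{θ θ} - ∂_θ Γ^r_{θ r} + Γ^r_{r m} Γ^m_{θ θ} - Γ^r_{θ m} Γ^m_{θ r}
  = ((r^4 - 4*r^2 - 1)/(r^2 - 1)^2) - (0) + (-2*r^2*(r^2 + 1)/(r^2 - 1)^2) - (-(r^2 + 1)^2/(r^2 - 1)^2) = -4*r^2/(r^2 - 1)^2
R^θ_{θ θ θ} = 0 (a repeated index in an antisymmetric pair)
R_{θθ} = R^r_{θ r θ} + R^θ_{θ θ θ} = (-4*r^2/(r^2 - 1)^2) + (0) = -4*r^2/(r^2 - 1)^2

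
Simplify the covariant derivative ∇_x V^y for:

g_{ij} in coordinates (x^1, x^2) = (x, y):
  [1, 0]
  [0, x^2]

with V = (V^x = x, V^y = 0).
Non-zero Christoffel symbols:
Γ^x_{y y} = -x
Γ^y_{x y} = 1/x
∇_x V^y = ∂_x V^y + Γ^y_{x j} V^j
  = (0) + (0)(x) + (1/x)(0)
  = 0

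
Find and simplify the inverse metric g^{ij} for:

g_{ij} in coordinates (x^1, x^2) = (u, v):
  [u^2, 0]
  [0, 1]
The metric is diagonal, so g^{ij} is diagonal with entries 1/g_{ii}: diag(1/(u^2), 1).
g^{ij}:
  [1/u^2, 0]
  [0, 1]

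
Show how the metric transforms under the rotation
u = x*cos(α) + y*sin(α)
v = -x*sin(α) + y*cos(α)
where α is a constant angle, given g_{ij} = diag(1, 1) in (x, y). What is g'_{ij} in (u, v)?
Invert the transformation: x = u*cos(α) - v*sin(α), y = u*sin(α) + v*cos(α)
g'_{ij} = (∂x^k/∂x'^i)(∂x^l/∂x'^j) g_{kl}; with g_{kl} = δ_{kl} this is Σ_k (∂x^k/∂x'^i)(∂x^k/∂x'^j).
Jacobian: ∂x/∂u = cos(α), ∂x/∂v = -sin(α), ∂y/∂u = sin(α), ∂y/∂v = cos(α)
g'_{uu} = (cos(α))(cos(α)) + (sin(α))(sin(α)) = 1
g'_{uv} = (cos(α))(-sin(α)) + (sin(α))(cos(α)) = 0
g'_{vv} = (-sin(α))(-sin(α)) + (cos(α))(cos(α)) = 1
g'_{ij} = diag(1, 1)
The Euclidean metric is invariant under rotations.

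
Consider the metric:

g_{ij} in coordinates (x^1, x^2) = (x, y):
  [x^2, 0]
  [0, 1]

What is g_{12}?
With x^1 = x, x^2 = y, g_{12} = g_{xy} is the row-1, column-2 entry of the matrix.
g_{12} = 0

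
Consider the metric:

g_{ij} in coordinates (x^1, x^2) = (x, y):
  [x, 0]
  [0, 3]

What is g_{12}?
With x^1 = x, x^2 = y, g_{12} = g_{xy} is the row-1, column-2 entry of the matrix.
g_{12} = 0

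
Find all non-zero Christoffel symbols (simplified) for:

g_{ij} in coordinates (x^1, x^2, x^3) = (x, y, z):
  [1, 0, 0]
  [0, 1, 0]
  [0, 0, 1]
Using Γ^k_{ij} = (1/2) g^{km} (∂_i g_{mj} + ∂_j g_{mi} - ∂_m g_{ij}); the metric is diagonal, so only the m = k term contributes.
Every metric component is constant, so all ∂_m g_{ij} = 0 and every Christoffel symbol vanishes.
All Christoffel symbols are zero.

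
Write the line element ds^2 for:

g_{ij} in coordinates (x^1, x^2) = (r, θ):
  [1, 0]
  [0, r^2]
ds^2 = g_{ij} dx^i dx^j; only the non-zero components contribute.
ds^2 = dr^2 + r^2 dθ^2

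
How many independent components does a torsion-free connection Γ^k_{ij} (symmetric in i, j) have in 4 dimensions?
Γ^k_{ij} has n choices for the upper index and n(n+1)/2 independent symmetric lower index pairs.
Total = 4 × 4×5/2 = 4 × 10 = 40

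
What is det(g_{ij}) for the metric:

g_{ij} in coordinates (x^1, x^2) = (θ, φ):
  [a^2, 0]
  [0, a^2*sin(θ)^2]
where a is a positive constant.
For a 2×2 metric: det(g) = g_{11}·g_{22} - g_{12}·g_{21}
= (a^2)·(a^2*sin(θ)^2) - (0)·(0)
= a^4*sin(θ)^2 - 0
det(g) = a^4*sin(θ)^2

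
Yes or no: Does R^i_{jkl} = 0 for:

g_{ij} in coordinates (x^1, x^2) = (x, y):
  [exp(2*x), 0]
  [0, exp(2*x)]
Non-zero Christoffel symbols:
Γ^x_{x x} = 1
Γ^x_{y y} = -1
Γ^y_{x y} = 1
Ricci tensor: R_{xx} = 0, R_{xy} = 0, R_{yy} = 0
All R_{ij} vanish; in 2 dimensions the Riemann tensor is fully determined by the Ricci tensor, so R^i_{jkl} = 0: the metric is flat (curvilinear coordinates on flat space).
Yes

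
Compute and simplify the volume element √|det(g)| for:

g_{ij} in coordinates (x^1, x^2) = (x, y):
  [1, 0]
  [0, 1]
det(g) = 1
√|det(g)| = 1
Volume element: dV = 1 dx dy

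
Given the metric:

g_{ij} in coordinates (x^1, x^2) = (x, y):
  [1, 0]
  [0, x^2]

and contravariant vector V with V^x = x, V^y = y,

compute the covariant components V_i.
V_i = g_{ij} V^j:
V_x = (1)(x) + (0)(y) = x
V_y = (0)(x) + (x^2)(y) = x^2*y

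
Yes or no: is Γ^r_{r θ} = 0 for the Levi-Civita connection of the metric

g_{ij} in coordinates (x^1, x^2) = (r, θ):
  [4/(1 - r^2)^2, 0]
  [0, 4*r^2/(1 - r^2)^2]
Γ^r_{r θ} = (1/2) g^{rr} (∂_r g_{rθ} + ∂_θ g_{rr} - ∂_r g_{rθ}) = (1/2)((1 - r^2)^2/4)((0) + (0) - (0)) = 0
This equals the proposed value 0.
Yes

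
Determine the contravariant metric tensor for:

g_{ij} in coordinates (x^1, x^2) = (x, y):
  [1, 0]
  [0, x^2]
The metric is diagonal, so g^{ij} is diagonal with entries 1/g_{ii}: diag(1, 1/(x^2)).
g^{ij}:
  [1, 0]
  [0, 1/x^2]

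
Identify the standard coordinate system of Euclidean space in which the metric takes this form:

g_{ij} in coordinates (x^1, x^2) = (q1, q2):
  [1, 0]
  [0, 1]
All components are constant and the metric is the identity, i.e. orthonormal rectilinear coordinates.
Cartesian (2D) coordinates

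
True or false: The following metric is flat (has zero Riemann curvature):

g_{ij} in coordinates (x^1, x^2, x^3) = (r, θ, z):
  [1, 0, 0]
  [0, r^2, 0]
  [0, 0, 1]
Non-zero Christoffel symbols:
Γ^r_{θ θ} = -r
Γ^θ_{r θ} = 1/r
Ricci tensor: R_{rr} = 0, R_{rθ} = 0, R_{rz} = 0, R_{θθ} = 0, R_{θz} = 0, R_{zz} = 0
All R_{ij} vanish; in 3 dimensions the Riemann tensor is fully determined by the Ricci tensor, so R^i_{jkl} = 0: the metric is flat (curvilinear coordinates on flat space).
True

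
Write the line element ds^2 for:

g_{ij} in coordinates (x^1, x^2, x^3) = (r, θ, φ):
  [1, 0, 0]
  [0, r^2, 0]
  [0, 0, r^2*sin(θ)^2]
ds^2 = g_{ij} dx^i dx^j; only the non-zero components contribute.
ds^2 = dr^2 + r^2 dθ^2 + r^2*sin(θ)^2 dφ^2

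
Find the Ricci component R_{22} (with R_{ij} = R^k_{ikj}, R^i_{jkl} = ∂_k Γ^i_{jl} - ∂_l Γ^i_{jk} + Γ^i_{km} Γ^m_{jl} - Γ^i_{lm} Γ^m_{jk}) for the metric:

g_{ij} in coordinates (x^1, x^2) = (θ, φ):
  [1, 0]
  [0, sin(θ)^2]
Non-zero Christoffel symbols (Γ^k_{ij} = Γ^k_{ji}):
Γ^θ_{φ φ} = -sin(2*θ)/2
Γ^φ_{θ φ} = 1/tan(θ)
R^θ_{φ θ φ} = ∂_θ Γ^θ_{φ φ} - ∂_φ Γ^θ_{φ θ} + Γ^θ_{θ m} Γ^m_{φ φ} - Γ^θ_{φ m} Γ^m_{φ θ}
  = (-cos(2*θ)) - (0) + (0) - (-cos(θ)^2) = sin(θ)^2
R^φ_{φ φ φ} = 0 (a repeated index in an antisymmetric pair)
R_{φφ} = R^θ_{φ θ φ} + R^φ_{φ φ φ} = (sin(θ)^2) + (0) = sin(θ)^2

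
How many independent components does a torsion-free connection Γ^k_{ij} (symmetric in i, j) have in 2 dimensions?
Γ^k_{ij} has n choices for the upper index and n(n+1)/2 independent symmetric lower index pairs.
Total = 2 × 2×3/2 = 2 × 3 = 6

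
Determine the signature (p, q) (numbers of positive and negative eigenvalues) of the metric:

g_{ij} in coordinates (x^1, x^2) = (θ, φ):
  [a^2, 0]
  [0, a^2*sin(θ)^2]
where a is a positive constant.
The metric is diagonal, so its eigenvalues are the diagonal entries: a^2, a^2*sin(θ)^2 (at a generic point, where coordinate-dependent entries are positive).
2 positive, 0 negative.
(2, 0) - Riemannian (positive definite)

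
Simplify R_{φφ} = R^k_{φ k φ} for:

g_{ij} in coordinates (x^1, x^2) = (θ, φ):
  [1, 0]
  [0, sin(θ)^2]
Non-zero Christoffel symbols (Γ^k_{ij} = Γ^k_{ji}):
Γ^θ_{φ φ} = -sin(2*θ)/2
Γ^φ_{θ φ} = 1/tan(θ)
R^θ_{φ θ φ} = ∂_θ Γ^θ_{φ φ} - ∂_φ Γ^θ_{φ θ} + Γ^θ_{θ m} Γ^m_{φ φ} - Γ^θ_{φ m} Γ^m_{φ θ}
  = (-cos(2*θ)) - (0) + (0) - (-cos(θ)^2) = sin(θ)^2
R^φ_{φ φ φ} = 0 (a repeated index in an antisymmetric pair)
R_{φφ} = R^θ_{φ θ φ} + R^φ_{φ φ φ} = (sin(θ)^2) + (0) = sin(θ)^2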